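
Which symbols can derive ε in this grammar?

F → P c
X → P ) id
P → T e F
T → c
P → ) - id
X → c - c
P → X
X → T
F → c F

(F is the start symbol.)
None

A non-terminal is nullable if it can derive ε (the empty string): either it has an ε-production, or it has a production whose right-hand side consists entirely of nullable non-terminals.

There are no ε-productions, so no non-terminal can derive ε.
No non-terminals are nullable.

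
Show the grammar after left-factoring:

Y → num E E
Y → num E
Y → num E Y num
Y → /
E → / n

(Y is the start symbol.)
Left-factoring transforms A → αβ₁ | αβ₂ into A → αA' and A' → β₁ | β₂
(α is the longest common prefix among the alternatives). Repeat until
no nonterminal has two alternatives with a common prefix.

Round 1: Y has alternatives sharing prefix 'num E'. Introduce Y': Y → num E Y'
  Add: Y' → E
  Add: Y' → ε
  Add: Y' → Y num

No remaining common prefixes — done.

Resulting grammar:
Y → num E Y'
Y' → E
Y' → ε
Y' → Y num
Y → /
E → / n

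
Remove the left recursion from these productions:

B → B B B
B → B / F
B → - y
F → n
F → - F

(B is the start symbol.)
B is directly left-recursive. The standard transformation for
  A → A α₁ | ... | A α_m | β₁ | ... | β_n
is
  A  → β₁ A' | ... | β_n A'
  A' → α₁ A' | ... | α_m A' | ε

B → - y becomes B → - y B'
B → B B B becomes B' → B B B'
B → B / F becomes B' → / F B'
Add B' → ε

Productions for other non-terminals are unchanged:
  F → n
  F → - F

Resulting grammar:
B → - y B'
B' → B B B'
B' → / F B'
B' → ε
F → n
F → - F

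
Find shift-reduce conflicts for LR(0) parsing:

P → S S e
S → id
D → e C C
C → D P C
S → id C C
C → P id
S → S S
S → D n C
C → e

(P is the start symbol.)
A shift-reduce conflict occurs when an LR(0) state has both:
  - a complete (reduce) item [A → α .] (dot at the end), and
  - a shift item [B → β . c γ] (dot before a terminal).

Augment with P' → P and build the canonical LR(0) collection (I0 = CLOSURE({[P' → . P]}), then GOTO on every symbol after a dot until no new states appear). It has 21 states:
  I0: { [D → . e C C], [P → . S S e], [P' → . P], [S → . D n C], [S → . S S], [S → . id C C], [S → . id] }  — shift
  I1: { [S → D . n C] }  — shift
  I2: { [P' → P .] }  — accept
  I3: { [D → . e C C], [P → S . S e], [S → . D n C], [S → . S S], [S → . id C C], [S → . id], [S → S . S] }  — shift
  I4: { [C → . D P C], [C → . P id], [C → . e], [D → . e C C], [D → e . C C], [P → . S S e], [S → . D n C], [S → . S S], [S → . id C C], [S → . id] }  — shift
  I5: { [C → . D P C], [C → . P id], [C → . e], [D → . e C C], [P → . S S e], [S → . D n C], [S → . S S], [S → . id C C], [S → . id], [S → id . C C], [S → id .] }  — shift, reduce
  I6: { [C → . D P C], [C → . P id], [C → . e], [D → . e C C], [P → . S S e], [S → . D n C], [S → . S S], [S → . id C C], [S → . id], [S → id C . C] }  — shift
  I7: { [C → D . P C], [D → . e C C], [P → . S S e], [S → . D n C], [S → . S S], [S → . id C C], [S → . id], [S → D . n C] }  — shift
  I8: { [C → P . id] }  — shift
  I9: { [C → . D P C], [C → . P id], [C → . e], [C → e .], [D → . e C C], [D → e . C C], [P → . S S e], [S → . D n C], [S → . S S], [S → . id C C], [S → . id] }  — shift, reduce
  I10: { [C → . D P C], [C → . P id], [C → . e], [D → . e C C], [D → e C . C], [P → . S S e], [S → . D n C], [S → . S S], [S → . id C C], [S → . id] }  — shift
  I11: { [D → e C C .] }  — reduce
  I12: { [C → P id .] }  — reduce
  I13: { [C → . D P C], [C → . P id], [C → . e], [C → D P . C], [D → . e C C], [P → . S S e], [S → . D n C], [S → . S S], [S → . id C C], [S → . id] }  — shift
  I14: { [C → . D P C], [C → . P id], [C → . e], [D → . e C C], [P → . S S e], [S → . D n C], [S → . S S], [S → . id C C], [S → . id], [S → D n . C] }  — shift
  I15: { [S → D n C .] }  — reduce
  I16: { [C → D P C .] }  — reduce
  I17: { [S → id C C .] }  — reduce
  I18: { [D → . e C C], [P → S S . e], [S → . D n C], [S → . S S], [S → . id C C], [S → . id], [S → S . S], [S → S S .] }  — shift, reduce
  I19: { [D → . e C C], [S → . D n C], [S → . S S], [S → . id C C], [S → . id], [S → S . S], [S → S S .] }  — shift, reduce
  I20: { [C → . D P C], [C → . P id], [C → . e], [D → . e C C], [D → e . C C], [P → . S S e], [P → S S e .], [S → . D n C], [S → . S S], [S → . id C C], [S → . id] }  — shift, reduce

I5 contains reduce item [S → id .] and shift items [C → . e], [D → . e C C], [S → . id], [S → . id C C] — shift-reduce conflict.
I9 contains reduce item [C → e .] and shift items [C → . e], [D → . e C C], [S → . id], [S → . id C C] — shift-reduce conflict.
I18 contains reduce item [S → S S .] and shift items [D → . e C C], [P → S S . e], [S → . id], [S → . id C C] — shift-reduce conflict.
I19 contains reduce item [S → S S .] and shift items [D → . e C C], [S → . id], [S → . id C C] — shift-reduce conflict.
I20 contains reduce item [P → S S e .] and shift items [C → . e], [D → . e C C], [S → . id], [S → . id C C] — shift-reduce conflict.

Answer: Yes — I5: [S → id .] vs [C → . e]; I9: [C → e .] vs [C → . e]; I18: [S → S S .] vs [D → . e C C]; I19: [S → S S .] vs [D → . e C C]; I20: [P → S S e .] vs [C → . e]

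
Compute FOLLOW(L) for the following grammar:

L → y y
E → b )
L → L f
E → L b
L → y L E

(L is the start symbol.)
{ $, 'b', 'f', 'y' }

L is the start symbol, so $ ∈ FOLLOW(L).
In L → L f: L is followed by f, add FIRST(f) \ {ε} = { 'f' }
In E → L b: L is followed by b, add FIRST(b) \ {ε} = { 'b' }
In L → y L E: L is followed by E, add FIRST(E) \ {ε} = { 'b', 'y' }

Taking the union: FOLLOW(L) = { $, 'b', 'f', 'y' }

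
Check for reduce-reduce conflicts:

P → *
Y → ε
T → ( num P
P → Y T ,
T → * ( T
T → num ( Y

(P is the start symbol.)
No reduce-reduce conflicts

Augment with P' → P and build the canonical LR(0) collection (I0 = CLOSURE({[P' → . P]}), then GOTO on every symbol after a dot until no new states appear). It has 15 states:
  I0: { [P → . *], [P → . Y T ,], [P' → . P], [Y → .] }  — shift, reduce
  I1: { [P → * .] }  — reduce
  I2: { [P' → P .] }  — accept
  I3: { [P → Y . T ,], [T → . ( num P], [T → . * ( T], [T → . num ( Y] }  — shift
  I4: { [T → ( . num P] }  — shift
  I5: { [T → * . ( T] }  — shift
  I6: { [P → Y T . ,] }  — shift
  I7: { [T → num . ( Y] }  — shift
  I8: { [T → num ( . Y], [Y → .] }  — reduce
  I9: { [T → num ( Y .] }  — reduce
  I10: { [P → Y T , .] }  — reduce
  I11: { [T → * ( . T], [T → . ( num P], [T → . * ( T], [T → . num ( Y] }  — shift
  I12: { [T → * ( T .] }  — reduce
  I13: { [P → . *], [P → . Y T ,], [T → ( num . P], [Y → .] }  — shift, reduce
  I14: { [T → ( num P .] }  — reduce

No state contains more than one complete item.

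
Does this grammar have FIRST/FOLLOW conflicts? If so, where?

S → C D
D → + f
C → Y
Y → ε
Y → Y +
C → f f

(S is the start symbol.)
Yes. Y → Y '+' with FOLLOW(Y) on { '+' }

Nullable non-terminals: C, Y.
FIRST sets used below: FIRST(Y) = { '+', ε }

C: nullable alternative(s) C → Y; FOLLOW(C) = { '+' }
  C → Y: FIRST \ {ε} = { '+' } — this is the only nullable alternative, skip
  C → f f: FIRST \ {ε} = { 'f' } — disjoint from FOLLOW(C)

Y: nullable alternative(s) Y → ε; FOLLOW(Y) = { '+' }
  Y → ε: FIRST \ {ε} = { } — this is the only nullable alternative, skip
  Y → Y +: FIRST \ {ε} = { '+' } — overlaps FOLLOW(Y) on { '+' }: CONFLICT

D, S have no nullable alternative, so no FIRST/FOLLOW check is needed there.

So the grammar has 1 FIRST/FOLLOW conflict (marked CONFLICT above).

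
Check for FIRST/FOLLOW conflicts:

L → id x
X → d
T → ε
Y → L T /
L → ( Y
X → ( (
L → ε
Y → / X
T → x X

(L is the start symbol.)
No FIRST/FOLLOW conflicts.

A FIRST/FOLLOW conflict occurs when a non-terminal N has a nullable alternative N → β (β ⇒* ε) and another alternative N → α with FIRST(α) ∩ FOLLOW(N) ≠ ∅: on such a lookahead the parser cannot decide between expanding α and letting N vanish via β.

Nullable non-terminals: L, T.

L: nullable alternative(s) L → ε; FOLLOW(L) = { $, '/', 'x' }
  L → id x: FIRST \ {ε} = { 'id' } — disjoint from FOLLOW(L)
  L → ( Y: FIRST \ {ε} = { '(' } — disjoint from FOLLOW(L)
  L → ε: FIRST \ {ε} = { } — this is the only nullable alternative, skip

T: nullable alternative(s) T → ε; FOLLOW(T) = { '/' }
  T → ε: FIRST \ {ε} = { } — this is the only nullable alternative, skip
  T → x X: FIRST \ {ε} = { 'x' } — disjoint from FOLLOW(T)

X, Y have no nullable alternative, so no FIRST/FOLLOW check is needed there.

No FIRST/FOLLOW conflicts found.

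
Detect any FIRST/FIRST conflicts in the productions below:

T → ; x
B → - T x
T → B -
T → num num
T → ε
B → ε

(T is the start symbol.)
A FIRST/FIRST conflict occurs when two productions N → α and N → β for the same non-terminal have FIRST(α) ∩ FIRST(β) ≠ ∅ (with ε ∈ FIRST of a nullable right-hand side, so two nullable alternatives also conflict).

FIRST sets of the non-terminals at (or reachable through a nullable prefix from) the front of some alternative:
  FIRST(B) = { '-', ε }

Productions for T:
  T → ; x: FIRST = { ';' }
  T → B -: FIRST = { '-' }
  T → num num: FIRST = { 'num' }
  T → ε: FIRST = { ε }
Productions for B:
  B → - T x: FIRST = { '-' }
  B → ε: FIRST = { ε }

All alternatives of each non-terminal have pairwise disjoint FIRST sets.

Answer: No FIRST/FIRST conflicts.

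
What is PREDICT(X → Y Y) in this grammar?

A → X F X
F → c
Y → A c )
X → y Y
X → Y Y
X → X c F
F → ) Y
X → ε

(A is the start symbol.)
{ ')', 'c', 'y' }

PREDICT(X → Y Y) = (FIRST(RHS) \ {ε}) ∪ (FOLLOW(X) if ε ∈ FIRST(RHS), i.e. RHS ⇒* ε)
FIRST(Y) = { ')', 'c', 'y' }
FIRST(Y Y) = { ')', 'c', 'y' }
ε ∉ FIRST(Y Y), so FOLLOW(X) is not added.
PREDICT(X → Y Y) = { ')', 'c', 'y' }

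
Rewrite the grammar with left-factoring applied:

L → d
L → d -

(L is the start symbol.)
Left-factoring transforms A → αβ₁ | αβ₂ into A → αA' and A' → β₁ | β₂
(α is the longest common prefix among the alternatives). Repeat until
no nonterminal has two alternatives with a common prefix.

Round 1: L has alternatives sharing prefix 'd'. Introduce L': L → d L'
  Add: L' → ε
  Add: L' → -

No remaining common prefixes — done.

Resulting grammar:
L → d L'
L' → ε
L' → -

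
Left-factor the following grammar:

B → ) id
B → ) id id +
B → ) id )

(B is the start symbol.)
Left-factoring transforms A → αβ₁ | αβ₂ into A → αA' and A' → β₁ | β₂
(α is the longest common prefix among the alternatives). Repeat until
no nonterminal has two alternatives with a common prefix.

Round 1: B has alternatives sharing prefix ') id'. Introduce B': B → ) id B'
  Add: B' → ε
  Add: B' → id +
  Add: B' → )

No remaining common prefixes — done.

Resulting grammar:
B → ) id B'
B' → ε
B' → id +
B' → )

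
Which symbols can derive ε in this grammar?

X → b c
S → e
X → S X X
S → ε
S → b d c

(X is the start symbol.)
A non-terminal is nullable if it can derive ε (the empty string): either it has an ε-production, or it has a production whose right-hand side consists entirely of nullable non-terminals.

ε-productions: S → ε
So S is immediately nullable.
No further non-terminal can be added: every production for the remaining non-terminals contains a terminal or a non-nullable non-terminal.
Nullable = { 'S' }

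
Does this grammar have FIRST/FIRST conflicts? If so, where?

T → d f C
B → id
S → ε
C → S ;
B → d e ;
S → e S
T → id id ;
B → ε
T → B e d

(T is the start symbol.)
FIRST sets of the non-terminals at (or reachable through a nullable prefix from) the front of some alternative:
  FIRST(B) = { 'd', 'id', ε }

Productions for T:
  T → d f C: FIRST = { 'd' }
  T → id id ;: FIRST = { 'id' }
  T → B e d: FIRST = { 'd', 'e', 'id' }
Productions for B:
  B → id: FIRST = { 'id' }
  B → d e ;: FIRST = { 'd' }
  B → ε: FIRST = { ε }
Productions for S:
  S → ε: FIRST = { ε }
  S → e S: FIRST = { 'e' }
C has only one production, so no FIRST/FIRST conflict is possible there.

Conflict for T: T → d f C and T → B e d
  Overlap: { 'd' }
Conflict for T: T → id id ; and T → B e d
  Overlap: { 'id' }

Answer: Yes. T → d f C / T → B e d on { 'd' }; T → id id ';' / T → B e d on { 'id' }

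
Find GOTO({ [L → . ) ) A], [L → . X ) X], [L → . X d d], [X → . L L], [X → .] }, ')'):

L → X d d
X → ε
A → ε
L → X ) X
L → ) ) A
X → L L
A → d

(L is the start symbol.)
{ [L → ) . ) A] }

GOTO(I, ')') = CLOSURE({ [A → αX.β] : [A → α.Xβ] ∈ I, X = ')' })

Items with dot before ')', with the dot advanced:
  [L → . ) ) A] → [L → ) . ) A]
Closure adds nothing (no advanced item has the dot before a non-terminal).

GOTO = { [L → ) . ) A] }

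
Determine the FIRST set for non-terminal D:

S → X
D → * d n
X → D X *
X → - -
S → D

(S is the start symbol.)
From D → * d n:
  - '*' is a terminal: add '*' and stop

Collecting: FIRST(D) = { '*' }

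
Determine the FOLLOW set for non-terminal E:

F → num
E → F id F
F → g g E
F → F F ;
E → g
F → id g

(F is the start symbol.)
To compute FOLLOW(E), find every occurrence of E on a right-hand side N → α E β: add FIRST(β) \ {ε}, and if β is empty or nullable also add FOLLOW(N). Iterate to a fixed point.

In F → g g E: E is at the end, add FOLLOW(F)

The FOLLOW sets referred to above (computed the same way, to a fixed point):
  FOLLOW(F) = { $, ';', 'g', 'id', 'num' }

Taking the union: FOLLOW(E) = { $, ';', 'g', 'id', 'num' }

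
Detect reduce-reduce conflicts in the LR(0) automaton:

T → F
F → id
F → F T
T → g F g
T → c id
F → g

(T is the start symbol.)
Yes — I9: [F → g .] vs [T → g F g .]

A reduce-reduce conflict occurs when an LR(0) state has two complete items [A → α .] and [B → β .] — both call for a reduction, and with no lookahead the parser cannot choose between them.

Augment with T' → T and build the canonical LR(0) collection (I0 = CLOSURE({[T' → . T]}), then GOTO on every symbol after a dot until no new states appear). It has 11 states:
  I0: { [F → . F T], [F → . g], [F → . id], [T → . F], [T → . c id], [T → . g F g], [T' → . T] }  — shift
  I1: { [F → . F T], [F → . g], [F → . id], [F → F . T], [T → . F], [T → . c id], [T → . g F g], [T → F .] }  — shift, reduce
  I2: { [T' → T .] }  — accept
  I3: { [T → c . id] }  — shift
  I4: { [F → . F T], [F → . g], [F → . id], [F → g .], [T → g . F g] }  — shift, reduce
  I5: { [F → id .] }  — reduce
  I6: { [F → . F T], [F → . g], [F → . id], [F → F . T], [T → . F], [T → . c id], [T → . g F g], [T → g F . g] }  — shift
  I7: { [F → g .] }  — reduce
  I8: { [F → F T .] }  — reduce
  I9: { [F → . F T], [F → . g], [F → . id], [F → g .], [T → g . F g], [T → g F g .] }  — shift, 2 reduces
  I10: { [T → c id .] }  — reduce

I9 contains complete items [F → g .], [T → g F g .] — reduce-reduce conflict.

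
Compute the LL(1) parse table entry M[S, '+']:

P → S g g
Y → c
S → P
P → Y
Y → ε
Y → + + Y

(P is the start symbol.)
S → P

To find M[S, '+'], we find productions for S where '+' is in the predict set (PREDICT(N → α) = (FIRST(α) \ {ε}) ∪ (FOLLOW(N) if α ⇒* ε)).

Relevant sets:
  FIRST(P) = { '+', 'c', 'g', ε }
  FOLLOW(S) = { 'g' }

S → P: PREDICT = { '+', 'c', 'g' }
  '+' is in predict set, so this production goes in M[S, '+']

M[S, '+'] = S → P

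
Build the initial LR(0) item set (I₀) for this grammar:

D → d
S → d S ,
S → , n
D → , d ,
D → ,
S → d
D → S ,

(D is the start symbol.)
{ [D → . , d ,], [D → . ,], [D → . S ,], [D → . d], [D' → . D], [S → . , n], [S → . d S ,], [S → . d] }

First, augment the grammar with D' → D
I₀ = CLOSURE({ [D' → . D] }):
  [D' → . D] has the dot before D: add [D → . d], [D → . , d ,], [D → . ,], [D → . S ,]
  [D → . S ,] has the dot before S: add [S → . d S ,], [S → . , n], [S → . d]
No further items can be added.

I₀ = { [D → . , d ,], [D → . ,], [D → . S ,], [D → . d], [D' → . D], [S → . , n], [S → . d S ,], [S → . d] }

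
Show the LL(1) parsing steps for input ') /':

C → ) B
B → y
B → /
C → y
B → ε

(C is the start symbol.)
LL(1) parsing maintains a stack (initially the start symbol over $) and the input. At each step: if the stack top is a terminal, match it against the current input token; if it is a non-terminal N, replace it with the RHS of M[N, lookahead] (the unique production whose predict set contains the lookahead).

Stack is shown with the top on the left.

Stack  Input  Action
--------------------
C $    ) / $  output C → ) B
) B $  ) / $  match ')'
B $    / $    output B → /
/ $    / $    match '/'
$      $      accept

The string is accepted.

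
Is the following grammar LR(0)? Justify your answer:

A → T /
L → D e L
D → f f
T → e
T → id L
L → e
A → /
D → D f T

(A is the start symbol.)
Yes, the grammar is LR(0)

A grammar is LR(0) if no state in the canonical LR(0) collection has:
  - both a shift item (dot before a terminal) and a complete item (shift-reduce conflict), or
  - two or more complete items (reduce-reduce conflict; the accept item [A' → A .] counts as a complete item here).

Augment with A' → A and build the canonical LR(0) collection (I0 = CLOSURE({[A' → . A]}), then GOTO on every symbol after a dot until no new states appear). It has 16 states:
  I0: { [A → . /], [A → . T /], [A' → . A], [T → . e], [T → . id L] }  — shift
  I1: { [A → / .] }  — reduce
  I2: { [A' → A .] }  — accept
  I3: { [A → T . /] }  — shift
  I4: { [T → e .] }  — reduce
  I5: { [D → . D f T], [D → . f f], [L → . D e L], [L → . e], [T → id . L] }  — shift
  I6: { [D → D . f T], [L → D . e L] }  — shift
  I7: { [T → id L .] }  — reduce
  I8: { [L → e .] }  — reduce
  I9: { [D → f . f] }  — shift
  I10: { [D → f f .] }  — reduce
  I11: { [D → . D f T], [D → . f f], [L → . D e L], [L → . e], [L → D e . L] }  — shift
  I12: { [D → D f . T], [T → . e], [T → . id L] }  — shift
  I13: { [D → D f T .] }  — reduce
  I14: { [L → D e L .] }  — reduce
  I15: { [A → T / .] }  — reduce

Every state is either a pure shift/goto state or contains exactly one complete item and nothing to shift — no conflicts. The grammar is LR(0).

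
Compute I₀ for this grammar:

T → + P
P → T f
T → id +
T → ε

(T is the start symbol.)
First, augment the grammar with T' → T
I₀ = CLOSURE({ [T' → . T] }):
  [T' → . T] has the dot before T: add [T → . + P], [T → . id +], [T → .]
No further items can be added.

I₀ = { [T → . + P], [T → . id +], [T → .], [T' → . T] }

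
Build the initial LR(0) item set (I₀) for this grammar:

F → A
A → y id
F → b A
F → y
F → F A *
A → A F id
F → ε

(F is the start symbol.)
{ [A → . A F id], [A → . y id], [F → . A], [F → . F A *], [F → . b A], [F → . y], [F → .], [F' → . F] }

First, augment the grammar with F' → F
I₀ = CLOSURE({ [F' → . F] }):
  [F' → . F] has the dot before F: add [F → . A], [F → . b A], [F → . y], [F → . F A *], [F → .]
  [F → . A] has the dot before A: add [A → . y id], [A → . A F id]
No further items can be added.

I₀ = { [A → . A F id], [A → . y id], [F → . A], [F → . F A *], [F → . b A], [F → . y], [F → .], [F' → . F] }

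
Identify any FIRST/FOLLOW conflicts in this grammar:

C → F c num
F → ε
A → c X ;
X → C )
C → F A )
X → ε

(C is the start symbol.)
No FIRST/FOLLOW conflicts.

A FIRST/FOLLOW conflict occurs when a non-terminal N has a nullable alternative N → β (β ⇒* ε) and another alternative N → α with FIRST(α) ∩ FOLLOW(N) ≠ ∅: on such a lookahead the parser cannot decide between expanding α and letting N vanish via β.

Nullable non-terminals: F, X.
FIRST sets used below: FIRST(C) = { 'c' }
F has a nullable alternative but only one production, so nothing to check.

X: nullable alternative(s) X → ε; FOLLOW(X) = { ';' }
  X → C ): FIRST \ {ε} = { 'c' } — disjoint from FOLLOW(X)
  X → ε: FIRST \ {ε} = { } — this is the only nullable alternative, skip

A, C have no nullable alternative, so no FIRST/FOLLOW check is needed there.

No FIRST/FOLLOW conflicts found.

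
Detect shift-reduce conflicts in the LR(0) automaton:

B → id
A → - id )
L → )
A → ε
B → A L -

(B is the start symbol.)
Yes — I0: [A → .] vs [A → . - id )]

Augment with B' → B and build the canonical LR(0) collection (I0 = CLOSURE({[B' → . B]}), then GOTO on every symbol after a dot until no new states appear). It has 10 states:
  I0: { [A → . - id )], [A → .], [B → . A L -], [B → . id], [B' → . B] }  — shift, reduce
  I1: { [A → - . id )] }  — shift
  I2: { [B → A . L -], [L → . )] }  — shift
  I3: { [B' → B .] }  — accept
  I4: { [B → id .] }  — reduce
  I5: { [L → ) .] }  — reduce
  I6: { [B → A L . -] }  — shift
  I7: { [B → A L - .] }  — reduce
  I8: { [A → - id . )] }  — shift
  I9: { [A → - id ) .] }  — reduce

I0 contains reduce item [A → .] and shift items [A → . - id )], [B → . id] — shift-reduce conflict.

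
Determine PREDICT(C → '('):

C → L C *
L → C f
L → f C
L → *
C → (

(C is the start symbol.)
PREDICT(C → '(') = (FIRST(RHS) \ {ε}) ∪ (FOLLOW(C) if ε ∈ FIRST(RHS), i.e. RHS ⇒* ε)
FIRST('(') = { '(' }
ε ∉ FIRST('('), so FOLLOW(C) is not added.
PREDICT(C → '(') = { '(' }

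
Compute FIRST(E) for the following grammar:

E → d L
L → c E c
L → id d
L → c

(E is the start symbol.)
{ 'd' }

To compute FIRST(E), examine every production with E on the left-hand side, reading each right-hand side left to right until a non-nullable symbol is reached.

From E → d L:
  - d is a terminal: add 'd' and stop

Collecting: FIRST(E) = { 'd' }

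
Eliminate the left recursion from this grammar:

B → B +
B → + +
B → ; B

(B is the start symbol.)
B → + + B'
B → ; B B'
B' → + B'
B' → ε

B is directly left-recursive. The standard transformation for
  A → A α₁ | ... | A α_m | β₁ | ... | β_n
is
  A  → β₁ A' | ... | β_n A'
  A' → α₁ A' | ... | α_m A' | ε

B → + + becomes B → + + B'
B → ; B becomes B → ; B B'
B → B + becomes B' → + B'
Add B' → ε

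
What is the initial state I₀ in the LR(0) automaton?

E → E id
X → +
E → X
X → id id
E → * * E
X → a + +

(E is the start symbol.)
First, augment the grammar with E' → E
I₀ = CLOSURE({ [E' → . E] }):
  [E' → . E] has the dot before E: add [E → . E id], [E → . X], [E → . * * E]
  [E → . X] has the dot before X: add [X → . +], [X → . id id], [X → . a + +]
No further items can be added.

I₀ = { [E → . * * E], [E → . E id], [E → . X], [E' → . E], [X → . +], [X → . a + +], [X → . id id] }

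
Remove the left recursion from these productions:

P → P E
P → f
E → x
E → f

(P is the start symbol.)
P → f P'
P' → E P'
P' → ε
E → x
E → f

P is directly left-recursive. The standard transformation for
  A → A α₁ | ... | A α_m | β₁ | ... | β_n
is
  A  → β₁ A' | ... | β_n A'
  A' → α₁ A' | ... | α_m A' | ε

P → f becomes P → f P'
P → P E becomes P' → E P'
Add P' → ε

Productions for other non-terminals are unchanged:
  E → x
  E → f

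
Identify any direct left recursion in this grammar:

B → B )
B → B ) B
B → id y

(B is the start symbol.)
Direct left recursion occurs when N → N α for some non-terminal N (the right-hand side begins with the left-hand side itself).

B → B ): LEFT RECURSIVE (starts with B)
B → B ) B: LEFT RECURSIVE (starts with B)
B → id y: starts with id

The grammar has direct left recursion on: B.

Answer: Yes, B is left-recursive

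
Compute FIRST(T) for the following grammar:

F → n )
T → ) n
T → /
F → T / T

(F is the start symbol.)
{ ')', '/' }

To compute FIRST(T), examine every production with T on the left-hand side, reading each right-hand side left to right until a non-nullable symbol is reached.

From T → ) n:
  - ')' is a terminal: add ')' and stop
From T → /:
  - '/' is a terminal: add '/' and stop

Collecting: FIRST(T) = { ')', '/' }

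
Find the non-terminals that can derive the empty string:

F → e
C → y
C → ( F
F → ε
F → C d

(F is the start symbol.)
{ 'F' }

A non-terminal is nullable if it can derive ε (the empty string): either it has an ε-production, or it has a production whose right-hand side consists entirely of nullable non-terminals.

ε-productions: F → ε
So F is immediately nullable.
No further non-terminal can be added: every production for the remaining non-terminals contains a terminal or a non-nullable non-terminal.
Nullable = { 'F' }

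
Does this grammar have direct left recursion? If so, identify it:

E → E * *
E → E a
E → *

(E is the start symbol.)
E → E * *: LEFT RECURSIVE (starts with E)
E → E a: LEFT RECURSIVE (starts with E)
E → *: starts with '*'

The grammar has direct left recursion on: E.

Answer: Yes, E is left-recursive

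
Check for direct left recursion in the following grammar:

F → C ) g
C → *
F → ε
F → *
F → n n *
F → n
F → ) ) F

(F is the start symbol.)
Direct left recursion occurs when N → N α for some non-terminal N (the right-hand side begins with the left-hand side itself).

F → C ) g: starts with C
C → *: starts with '*'
F → ε: starts with ε
F → *: starts with '*'
F → n n *: starts with n
F → n: starts with n
F → ) ) F: starts with ')'

No direct left recursion found.

Answer: No direct left recursion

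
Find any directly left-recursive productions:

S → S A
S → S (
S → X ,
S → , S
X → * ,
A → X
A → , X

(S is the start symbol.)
Direct left recursion occurs when N → N α for some non-terminal N (the right-hand side begins with the left-hand side itself).

S → S A: LEFT RECURSIVE (starts with S)
S → S (: LEFT RECURSIVE (starts with S)
S → X ,: starts with X
S → , S: starts with ','
X → * ,: starts with '*'
A → X: starts with X
A → , X: starts with ','

The grammar has direct left recursion on: S.

Answer: Yes, S is left-recursive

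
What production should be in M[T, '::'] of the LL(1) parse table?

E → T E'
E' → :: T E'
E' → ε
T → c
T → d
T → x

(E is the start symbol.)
To find M[T, '::'], we find productions for T where '::' is in the predict set (PREDICT(N → α) = (FIRST(α) \ {ε}) ∪ (FOLLOW(N) if α ⇒* ε)).

T → c: PREDICT = { 'c' }
T → d: PREDICT = { 'd' }
T → x: PREDICT = { 'x' }

M[T, '::'] is empty (no production applies)

Answer: Empty (error entry)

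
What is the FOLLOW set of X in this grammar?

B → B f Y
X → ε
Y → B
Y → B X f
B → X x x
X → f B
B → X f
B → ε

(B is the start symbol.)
{ 'f', 'x' }

To compute FOLLOW(X), find every occurrence of X on a right-hand side N → α X β: add FIRST(β) \ {ε}, and if β is empty or nullable also add FOLLOW(N). Iterate to a fixed point.

In Y → B X f: X is followed by f, add FIRST(f) \ {ε} = { 'f' }
In B → X x x: X is followed by x x, add FIRST(x x) \ {ε} = { 'x' }
In B → X f: X is followed by f, add FIRST(f) \ {ε} = { 'f' }

Taking the union: FOLLOW(X) = { 'f', 'x' }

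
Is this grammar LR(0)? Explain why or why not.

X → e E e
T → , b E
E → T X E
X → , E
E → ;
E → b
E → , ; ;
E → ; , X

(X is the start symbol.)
A grammar is LR(0) if no state in the canonical LR(0) collection has:
  - both a shift item (dot before a terminal) and a complete item (shift-reduce conflict), or
  - two or more complete items (reduce-reduce conflict; the accept item [X' → X .] counts as a complete item here).

Augment with X' → X and build the canonical LR(0) collection (I0 = CLOSURE({[X' → . X]}), then GOTO on every symbol after a dot until no new states appear). It has 19 states:
  I0: { [X → . , E], [X → . e E e], [X' → . X] }  — shift
  I1: { [E → . , ; ;], [E → . ; , X], [E → . ;], [E → . T X E], [E → . b], [T → . , b E], [X → , . E] }  — shift
  I2: { [X' → X .] }  — accept
  I3: { [E → . , ; ;], [E → . ; , X], [E → . ;], [E → . T X E], [E → . b], [T → . , b E], [X → e . E e] }  — shift
  I4: { [E → , . ; ;], [T → , . b E] }  — shift
  I5: { [E → ; . , X], [E → ; .] }  — shift, reduce
  I6: { [X → e E . e] }  — shift
  I7: { [E → T . X E], [X → . , E], [X → . e E e] }  — shift
  I8: { [E → b .] }  — reduce
  I9: { [E → . , ; ;], [E → . ; , X], [E → . ;], [E → . T X E], [E → . b], [E → T X . E], [T → . , b E] }  — shift
  I10: { [E → T X E .] }  — reduce
  I11: { [X → e E e .] }  — reduce
  I12: { [E → ; , . X], [X → . , E], [X → . e E e] }  — shift
  I13: { [E → ; , X .] }  — reduce
  I14: { [E → , ; . ;] }  — shift
  I15: { [E → . , ; ;], [E → . ; , X], [E → . ;], [E → . T X E], [E → . b], [T → , b . E], [T → . , b E] }  — shift
  I16: { [T → , b E .] }  — reduce
  I17: { [E → , ; ; .] }  — reduce
  I18: { [X → , E .] }  — reduce

Conflict in state I5:
  Shift-reduce conflict between [E → ; .] and [E → ; . , X]
So the grammar is NOT LR(0).

Answer: No. Shift-reduce conflict between [E → ; .] and [E → ; . , X]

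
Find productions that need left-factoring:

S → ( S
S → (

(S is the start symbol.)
Left-factoring is needed when two productions for the same non-terminal
share a common prefix on the right-hand side.

Productions for S:
  S → ( S
  S → (

Found common prefix '(' in productions for S

Answer: Yes, S has productions with common prefix '('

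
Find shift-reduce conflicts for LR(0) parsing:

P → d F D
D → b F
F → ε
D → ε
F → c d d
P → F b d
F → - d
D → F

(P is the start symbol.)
A shift-reduce conflict occurs when an LR(0) state has both:
  - a complete (reduce) item [A → α .] (dot at the end), and
  - a shift item [B → β . c γ] (dot before a terminal).

Augment with P' → P and build the canonical LR(0) collection (I0 = CLOSURE({[P' → . P]}), then GOTO on every symbol after a dot until no new states appear). It has 16 states:
  I0: { [F → . - d], [F → . c d d], [F → .], [P → . F b d], [P → . d F D], [P' → . P] }  — shift, reduce
  I1: { [F → - . d] }  — shift
  I2: { [P → F . b d] }  — shift
  I3: { [P' → P .] }  — accept
  I4: { [F → c . d d] }  — shift
  I5: { [F → . - d], [F → . c d d], [F → .], [P → d . F D] }  — shift, reduce
  I6: { [D → . F], [D → . b F], [D → .], [F → . - d], [F → . c d d], [F → .], [P → d F . D] }  — shift, 2 reduces
  I7: { [P → d F D .] }  — reduce
  I8: { [D → F .] }  — reduce
  I9: { [D → b . F], [F → . - d], [F → . c d d], [F → .] }  — shift, reduce
  I10: { [D → b F .] }  — reduce
  I11: { [F → c d . d] }  — shift
  I12: { [F → c d d .] }  — reduce
  I13: { [P → F b . d] }  — shift
  I14: { [P → F b d .] }  — reduce
  I15: { [F → - d .] }  — reduce

I0 contains reduce item [F → .] and shift items [F → . - d], [F → . c d d], [P → . d F D] — shift-reduce conflict.
I5 contains reduce item [F → .] and shift items [F → . - d], [F → . c d d] — shift-reduce conflict.
I6 contains reduce items [D → .], [F → .] and shift items [D → . b F], [F → . - d], [F → . c d d] — shift-reduce conflict.
I9 contains reduce item [F → .] and shift items [F → . - d], [F → . c d d] — shift-reduce conflict.

Answer: Yes — I0: [F → .] vs [F → . - d]; I5: [F → .] vs [F → . - d]; I6: [D → .] vs [D → . b F]; I9: [F → .] vs [F → . - d]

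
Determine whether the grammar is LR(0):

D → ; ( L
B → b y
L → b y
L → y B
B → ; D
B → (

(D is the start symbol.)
A grammar is LR(0) if no state in the canonical LR(0) collection has:
  - both a shift item (dot before a terminal) and a complete item (shift-reduce conflict), or
  - two or more complete items (reduce-reduce conflict; the accept item [D' → D .] counts as a complete item here).

Augment with D' → D and build the canonical LR(0) collection (I0 = CLOSURE({[D' → . D]}), then GOTO on every symbol after a dot until no new states appear). It has 14 states:
  I0: { [D → . ; ( L], [D' → . D] }  — shift
  I1: { [D → ; . ( L] }  — shift
  I2: { [D' → D .] }  — accept
  I3: { [D → ; ( . L], [L → . b y], [L → . y B] }  — shift
  I4: { [D → ; ( L .] }  — reduce
  I5: { [L → b . y] }  — shift
  I6: { [B → . (], [B → . ; D], [B → . b y], [L → y . B] }  — shift
  I7: { [B → ( .] }  — reduce
  I8: { [B → ; . D], [D → . ; ( L] }  — shift
  I9: { [L → y B .] }  — reduce
  I10: { [B → b . y] }  — shift
  I11: { [B → b y .] }  — reduce
  I12: { [B → ; D .] }  — reduce
  I13: { [L → b y .] }  — reduce

Every state is either a pure shift/goto state or contains exactly one complete item and nothing to shift — no conflicts. The grammar is LR(0).

Answer: Yes, the grammar is LR(0)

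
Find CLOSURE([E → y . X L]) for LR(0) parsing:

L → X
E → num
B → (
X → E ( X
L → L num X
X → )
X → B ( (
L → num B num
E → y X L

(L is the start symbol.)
{ [B → . (], [E → . num], [E → . y X L], [E → y . X L], [X → . )], [X → . B ( (], [X → . E ( X] }

To compute CLOSURE, for each item [A → α.Bβ] where B is a non-terminal, add [B → .γ] for all productions B → γ; repeat for the newly added items until nothing changes.

Start with: [E → y . X L]
  [E → y . X L] has the dot before X: add [X → . E ( X], [X → . )], [X → . B ( (]
  [X → . E ( X] has the dot before E: add [E → . num], [E → . y X L]
  [X → . B ( (] has the dot before B: add [B → . (]
No further items can be added.

CLOSURE = { [B → . (], [E → . num], [E → . y X L], [E → y . X L], [X → . )], [X → . B ( (], [X → . E ( X] }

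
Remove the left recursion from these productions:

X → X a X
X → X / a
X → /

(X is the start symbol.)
X → / X'
X' → a X X'
X' → / a X'
X' → ε

X is directly left-recursive. The standard transformation for
  A → A α₁ | ... | A α_m | β₁ | ... | β_n
is
  A  → β₁ A' | ... | β_n A'
  A' → α₁ A' | ... | α_m A' | ε

X → / becomes X → / X'
X → X a X becomes X' → a X X'
X → X / a becomes X' → / a X'
Add X' → ε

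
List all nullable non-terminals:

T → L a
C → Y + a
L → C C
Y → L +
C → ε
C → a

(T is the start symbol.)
{ 'C', 'L' }

A non-terminal is nullable if it can derive ε (the empty string): either it has an ε-production, or it has a production whose right-hand side consists entirely of nullable non-terminals.

ε-productions: C → ε
So C is immediately nullable.
L → C C: every symbol on the right is nullable, so L is nullable too.
No further non-terminal can be added: every production for the remaining non-terminals contains a terminal or a non-nullable non-terminal.
Nullable = { 'C', 'L' }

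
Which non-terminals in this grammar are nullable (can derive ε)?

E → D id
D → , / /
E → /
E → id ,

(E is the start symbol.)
None

A non-terminal is nullable if it can derive ε (the empty string): either it has an ε-production, or it has a production whose right-hand side consists entirely of nullable non-terminals.

There are no ε-productions, so no non-terminal can derive ε.
No non-terminals are nullable.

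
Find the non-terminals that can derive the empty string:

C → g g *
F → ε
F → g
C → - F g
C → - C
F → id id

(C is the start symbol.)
{ 'F' }

ε-productions: F → ε
So F is immediately nullable.
No further non-terminal can be added: every production for the remaining non-terminals contains a terminal or a non-nullable non-terminal.
Nullable = { 'F' }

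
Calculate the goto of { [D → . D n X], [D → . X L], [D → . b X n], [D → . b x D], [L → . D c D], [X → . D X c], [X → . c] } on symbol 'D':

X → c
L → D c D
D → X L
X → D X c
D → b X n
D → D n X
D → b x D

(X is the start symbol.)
{ [D → . D n X], [D → . X L], [D → . b X n], [D → . b x D], [D → D . n X], [L → D . c D], [X → . D X c], [X → . c], [X → D . X c] }

GOTO(I, 'D') = CLOSURE({ [A → αX.β] : [A → α.Xβ] ∈ I, X = 'D' })

Items with dot before 'D', with the dot advanced:
  [D → . D n X] → [D → D . n X]
  [L → . D c D] → [L → D . c D]
  [X → . D X c] → [X → D . X c]
Closure of the advanced items:
  [X → D . X c] has the dot before X: add [X → . c], [X → . D X c]
  [X → . D X c] has the dot before D: add [D → . X L], [D → . b X n], [D → . D n X], [D → . b x D]

GOTO = { [D → . D n X], [D → . X L], [D → . b X n], [D → . b x D], [D → D . n X], [L → D . c D], [X → . D X c], [X → . c], [X → D . X c] }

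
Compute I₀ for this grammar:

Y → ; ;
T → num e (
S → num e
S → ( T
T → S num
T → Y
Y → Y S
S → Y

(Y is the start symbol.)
{ [Y → . ; ;], [Y → . Y S], [Y' → . Y] }

First, augment the grammar with Y' → Y
I₀ = CLOSURE({ [Y' → . Y] }):
  [Y' → . Y] has the dot before Y: add [Y → . ; ;], [Y → . Y S]
No further items can be added.

I₀ = { [Y → . ; ;], [Y → . Y S], [Y' → . Y] }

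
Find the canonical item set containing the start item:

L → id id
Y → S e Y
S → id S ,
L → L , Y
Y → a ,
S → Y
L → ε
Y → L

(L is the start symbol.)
{ [L → . L , Y], [L → . id id], [L → .], [L' → . L] }

First, augment the grammar with L' → L
I₀ = CLOSURE({ [L' → . L] }):
  [L' → . L] has the dot before L: add [L → . id id], [L → . L , Y], [L → .]
No further items can be added.

I₀ = { [L → . L , Y], [L → . id id], [L → .], [L' → . L] }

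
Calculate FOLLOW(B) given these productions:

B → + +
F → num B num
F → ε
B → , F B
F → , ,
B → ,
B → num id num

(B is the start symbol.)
{ $, 'num' }

To compute FOLLOW(B), find every occurrence of B on a right-hand side N → α B β: add FIRST(β) \ {ε}, and if β is empty or nullable also add FOLLOW(N). Iterate to a fixed point.

B is the start symbol, so $ ∈ FOLLOW(B).
In F → num B num: B is followed by num, add FIRST(num) \ {ε} = { 'num' }
In B → , F B: B is at the end; this adds FOLLOW(B) to itself — nothing new

Taking the union: FOLLOW(B) = { $, 'num' }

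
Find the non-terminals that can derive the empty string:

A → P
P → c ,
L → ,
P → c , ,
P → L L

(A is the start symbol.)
A non-terminal is nullable if it can derive ε (the empty string): either it has an ε-production, or it has a production whose right-hand side consists entirely of nullable non-terminals.

There are no ε-productions, so no non-terminal can derive ε.
No non-terminals are nullable.

Answer: None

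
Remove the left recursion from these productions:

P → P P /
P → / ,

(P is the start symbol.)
P is directly left-recursive. The standard transformation for
  A → A α₁ | ... | A α_m | β₁ | ... | β_n
is
  A  → β₁ A' | ... | β_n A'
  A' → α₁ A' | ... | α_m A' | ε

P → / , becomes P → / , P'
P → P P / becomes P' → P / P'
Add P' → ε

Resulting grammar:
P → / , P'
P' → P / P'
P' → ε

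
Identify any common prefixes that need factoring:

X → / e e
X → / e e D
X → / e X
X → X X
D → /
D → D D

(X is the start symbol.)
Left-factoring is needed when two productions for the same non-terminal
share a common prefix on the right-hand side.

Productions for X:
  X → / e e
  X → / e e D
  X → / e X
  X → X X
Productions for D:
  D → /
  D → D D

Found common prefix '/ e' in productions for X

Answer: Yes, X has productions with common prefix '/ e'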